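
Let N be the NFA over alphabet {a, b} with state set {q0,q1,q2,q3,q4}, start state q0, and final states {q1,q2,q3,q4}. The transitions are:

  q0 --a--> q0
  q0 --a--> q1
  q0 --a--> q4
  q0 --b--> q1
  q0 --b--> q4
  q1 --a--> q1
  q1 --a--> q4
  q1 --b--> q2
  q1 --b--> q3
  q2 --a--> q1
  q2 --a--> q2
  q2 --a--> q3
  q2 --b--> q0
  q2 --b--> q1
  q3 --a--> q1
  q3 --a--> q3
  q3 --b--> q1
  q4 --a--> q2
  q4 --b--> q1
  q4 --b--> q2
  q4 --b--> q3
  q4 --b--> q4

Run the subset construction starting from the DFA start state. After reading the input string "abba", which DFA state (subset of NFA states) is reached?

Start: {q0}.
δ(q0,a) = {q0,q1,q4}.
Union: {q0,q1,q4}.
After a: {q0,q1,q4}.
δ(q0,b) = {q1,q4}; δ(q1,b) = {q2,q3}; δ(q4,b) = {q1,q2,q3,q4}.
Union: {q1,q2,q3,q4}.
After b: {q1,q2,q3,q4}.
δ(q1,b) = {q2,q3}; δ(q2,b) = {q0,q1}; δ(q3,b) = {q1}; δ(q4,b) = {q1,q2,q3,q4}.
Union: {q0,q1,q2,q3,q4}.
After b: {q0,q1,q2,q3,q4}.
δ(q0,a) = {q0,q1,q4}; δ(q1,a) = {q1,q4}; δ(q2,a) = {q1,q2,q3}; δ(q3,a) = {q1,q3}; δ(q4,a) = {q2}.
Union: {q0,q1,q2,q3,q4}.
After a: {q0,q1,q2,q3,q4}.

{q0,q1,q2,q3,q4}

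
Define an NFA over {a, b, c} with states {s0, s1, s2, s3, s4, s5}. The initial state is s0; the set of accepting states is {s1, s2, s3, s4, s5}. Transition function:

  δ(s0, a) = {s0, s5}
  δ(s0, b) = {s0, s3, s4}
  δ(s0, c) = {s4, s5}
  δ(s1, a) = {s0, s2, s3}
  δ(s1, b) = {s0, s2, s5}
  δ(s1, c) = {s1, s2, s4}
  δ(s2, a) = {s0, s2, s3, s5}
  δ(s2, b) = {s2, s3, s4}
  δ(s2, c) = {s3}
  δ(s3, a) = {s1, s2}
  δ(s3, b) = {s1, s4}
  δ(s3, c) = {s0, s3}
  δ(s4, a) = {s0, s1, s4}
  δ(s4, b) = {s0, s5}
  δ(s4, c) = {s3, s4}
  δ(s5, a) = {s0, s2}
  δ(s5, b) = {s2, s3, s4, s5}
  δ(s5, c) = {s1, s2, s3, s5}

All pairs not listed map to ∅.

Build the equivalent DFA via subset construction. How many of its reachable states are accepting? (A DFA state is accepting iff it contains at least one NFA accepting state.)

13

Start state of the DFA: {s0}.
{s0} --a--> {s0, s5}  [new]
{s0} --b--> {s0, s3, s4}  [new]
{s0} --c--> {s4, s5}  [new]
{s0, s5} --a--> {s0, s2, s5}  [new]
{s0, s5} --b--> {s0, s2, s3, s4, s5}  [new]
{s0, s5} --c--> {s1, s2, s3, s4, s5}  [new]
{s0, s3, s4} --a--> {s0, s1, s2, s4, s5}  [new]
{s0, s3, s4} --b--> {s0, s1, s3, s4, s5}  [new]
{s0, s3, s4} --c--> {s0, s3, s4, s5}  [new]
{s4, s5} --a--> {s0, s1, s2, s4}  [new]
{s4, s5} --b--> {s0, s2, s3, s4, s5}  [seen]
{s4, s5} --c--> {s1, s2, s3, s4, s5}  [seen]
{s0, s2, s5} --a--> {s0, s2, s3, s5}  [new]
{s0, s2, s5} --b--> {s0, s2, s3, s4, s5}  [seen]
{s0, s2, s5} --c--> {s1, s2, s3, s4, s5}  [seen]
{s0, s2, s3, s4, s5} --a--> {s0, s1, s2, s3, s4, s5}  [new]
{s0, s2, s3, s4, s5} --b--> {s0, s1, s2, s3, s4, s5}  [seen]
{s0, s2, s3, s4, s5} --c--> {s0, s1, s2, s3, s4, s5}  [seen]
{s1, s2, s3, s4, s5} --a--> {s0, s1, s2, s3, s4, s5}  [seen]
{s1, s2, s3, s4, s5} --b--> {s0, s1, s2, s3, s4, s5}  [seen]
{s1, s2, s3, s4, s5} --c--> {s0, s1, s2, s3, s4, s5}  [seen]
{s0, s1, s2, s4, s5} --a--> {s0, s1, s2, s3, s4, s5}  [seen]
{s0, s1, s2, s4, s5} --b--> {s0, s2, s3, s4, s5}  [seen]
{s0, s1, s2, s4, s5} --c--> {s1, s2, s3, s4, s5}  [seen]
{s0, s1, s3, s4, s5} --a--> {s0, s1, s2, s3, s4, s5}  [seen]
{s0, s1, s3, s4, s5} --b--> {s0, s1, s2, s3, s4, s5}  [seen]
{s0, s1, s3, s4, s5} --c--> {s0, s1, s2, s3, s4, s5}  [seen]
{s0, s3, s4, s5} --a--> {s0, s1, s2, s4, s5}  [seen]
{s0, s3, s4, s5} --b--> {s0, s1, s2, s3, s4, s5}  [seen]
{s0, s3, s4, s5} --c--> {s0, s1, s2, s3, s4, s5}  [seen]
{s0, s1, s2, s4} --a--> {s0, s1, s2, s3, s4, s5}  [seen]
{s0, s1, s2, s4} --b--> {s0, s2, s3, s4, s5}  [seen]
{s0, s1, s2, s4} --c--> {s1, s2, s3, s4, s5}  [seen]
{s0, s2, s3, s5} --a--> {s0, s1, s2, s3, s5}  [new]
{s0, s2, s3, s5} --b--> {s0, s1, s2, s3, s4, s5}  [seen]
{s0, s2, s3, s5} --c--> {s0, s1, s2, s3, s4, s5}  [seen]
{s0, s1, s2, s3, s4, s5} --a--> {s0, s1, s2, s3, s4, s5}  [seen]
{s0, s1, s2, s3, s4, s5} --b--> {s0, s1, s2, s3, s4, s5}  [seen]
{s0, s1, s2, s3, s4, s5} --c--> {s0, s1, s2, s3, s4, s5}  [seen]
{s0, s1, s2, s3, s5} --a--> {s0, s1, s2, s3, s5}  [seen]
{s0, s1, s2, s3, s5} --b--> {s0, s1, s2, s3, s4, s5}  [seen]
{s0, s1, s2, s3, s5} --c--> {s0, s1, s2, s3, s4, s5}  [seen]
Reachable DFA states: {s0}, {s0, s5}, {s0, s3, s4}, {s4, s5}, {s0, s2, s5}, {s0, s2, s3, s4, s5}, {s1, s2, s3, s4, s5}, {s0, s1, s2, s4, s5}, {s0, s1, s3, s4, s5}, {s0, s3, s4, s5}, {s0, s1, s2, s4}, {s0, s2, s3, s5}, {s0, s1, s2, s3, s4, s5}, {s0, s1, s2, s3, s5}.
Accepting DFA states (contain an NFA accepting state): {s0, s5}, {s0, s3, s4}, {s4, s5}, {s0, s2, s5}, {s0, s2, s3, s4, s5}, {s1, s2, s3, s4, s5}, {s0, s1, s2, s4, s5}, {s0, s1, s3, s4, s5}, {s0, s3, s4, s5}, {s0, s1, s2, s4}, {s0, s2, s3, s5}, {s0, s1, s2, s3, s4, s5}, {s0, s1, s2, s3, s5}.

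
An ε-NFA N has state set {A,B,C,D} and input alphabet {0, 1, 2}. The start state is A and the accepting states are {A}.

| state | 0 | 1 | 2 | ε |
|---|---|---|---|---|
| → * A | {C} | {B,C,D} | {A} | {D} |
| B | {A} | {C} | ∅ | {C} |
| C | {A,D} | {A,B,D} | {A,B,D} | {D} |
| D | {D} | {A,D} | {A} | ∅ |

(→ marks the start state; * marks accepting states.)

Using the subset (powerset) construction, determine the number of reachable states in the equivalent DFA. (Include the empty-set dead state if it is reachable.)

Start state of the DFA: {A,D} (ε-closure of the NFA start).
{A,D} --0--> {C,D}  [new]
{A,D} --1--> {A,B,C,D}  [new]
{A,D} --2--> {A,D}  [seen]
{C,D} --0--> {A,D}  [seen]
{C,D} --1--> {A,B,C,D}  [seen]
{C,D} --2--> {A,B,C,D}  [seen]
{A,B,C,D} --0--> {A,C,D}  [new]
{A,B,C,D} --1--> {A,B,C,D}  [seen]
{A,B,C,D} --2--> {A,B,C,D}  [seen]
{A,C,D} --0--> {A,C,D}  [seen]
{A,C,D} --1--> {A,B,C,D}  [seen]
{A,C,D} --2--> {A,B,C,D}  [seen]
Reachable DFA states: {A,D}, {C,D}, {A,B,C,D}, {A,C,D}.

4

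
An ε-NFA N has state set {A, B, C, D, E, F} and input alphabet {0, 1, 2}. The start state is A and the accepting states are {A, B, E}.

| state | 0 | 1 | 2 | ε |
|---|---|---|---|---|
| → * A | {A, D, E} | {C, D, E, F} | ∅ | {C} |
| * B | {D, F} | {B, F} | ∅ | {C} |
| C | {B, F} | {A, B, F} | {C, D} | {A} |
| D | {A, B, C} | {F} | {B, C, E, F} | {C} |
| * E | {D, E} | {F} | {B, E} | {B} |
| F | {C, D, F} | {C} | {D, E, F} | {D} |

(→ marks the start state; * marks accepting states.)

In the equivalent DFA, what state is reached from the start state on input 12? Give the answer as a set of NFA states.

Start: {A, C}.
δ(A,1) = {C, D, E, F}; δ(C,1) = {A, B, F}.
Union: {A, B, C, D, E, F}.
After 1: {A, B, C, D, E, F}.
δ(A,2) = ∅; δ(B,2) = ∅; δ(C,2) = {C, D}; δ(D,2) = {B, C, E, F}; δ(E,2) = {B, E}; δ(F,2) = {D, E, F}.
Union: {B, C, D, E, F}.
ε-closure gives {A, B, C, D, E, F}.
After 2: {A, B, C, D, E, F}.

{A, B, C, D, E, F}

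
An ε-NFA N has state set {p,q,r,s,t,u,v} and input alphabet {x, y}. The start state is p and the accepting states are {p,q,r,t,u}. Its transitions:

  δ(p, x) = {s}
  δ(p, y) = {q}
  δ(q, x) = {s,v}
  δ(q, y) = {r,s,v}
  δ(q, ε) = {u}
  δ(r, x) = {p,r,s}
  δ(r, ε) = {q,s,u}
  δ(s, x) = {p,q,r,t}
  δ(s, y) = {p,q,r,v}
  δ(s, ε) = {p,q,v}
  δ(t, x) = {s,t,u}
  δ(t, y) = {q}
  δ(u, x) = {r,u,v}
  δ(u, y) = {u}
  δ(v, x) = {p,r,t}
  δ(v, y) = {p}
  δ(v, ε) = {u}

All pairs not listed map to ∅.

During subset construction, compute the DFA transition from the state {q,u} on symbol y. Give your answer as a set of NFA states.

δ(q,y) = {r,s,v}; δ(u,y) = {u}.
Union: {r,s,u,v}.
ε-closure gives {p,q,r,s,u,v}.

{p,q,r,s,u,v}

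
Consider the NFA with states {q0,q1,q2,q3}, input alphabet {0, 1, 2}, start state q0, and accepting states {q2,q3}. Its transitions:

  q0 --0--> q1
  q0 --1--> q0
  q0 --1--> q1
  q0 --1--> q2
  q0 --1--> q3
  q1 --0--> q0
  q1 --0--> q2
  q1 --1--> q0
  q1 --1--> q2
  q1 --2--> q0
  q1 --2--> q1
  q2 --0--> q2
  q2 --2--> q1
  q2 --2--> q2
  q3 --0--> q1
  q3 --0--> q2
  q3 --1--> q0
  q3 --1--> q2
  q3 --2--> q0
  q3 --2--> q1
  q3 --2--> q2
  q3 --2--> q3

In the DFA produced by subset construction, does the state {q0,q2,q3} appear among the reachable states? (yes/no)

no

Start state of the DFA: {q0}.
{q0} --0--> {q1}  [new]
{q0} --1--> {q0,q1,q2,q3}  [new]
{q0} --2--> ∅  [new]
{q1} --0--> {q0,q2}  [new]
{q1} --1--> {q0,q2}  [seen]
{q1} --2--> {q0,q1}  [new]
{q0,q1,q2,q3} --0--> {q0,q1,q2}  [new]
{q0,q1,q2,q3} --1--> {q0,q1,q2,q3}  [seen]
{q0,q1,q2,q3} --2--> {q0,q1,q2,q3}  [seen]
∅ --0--> ∅  [seen]
∅ --1--> ∅  [seen]
∅ --2--> ∅  [seen]
{q0,q2} --0--> {q1,q2}  [new]
{q0,q2} --1--> {q0,q1,q2,q3}  [seen]
{q0,q2} --2--> {q1,q2}  [seen]
{q0,q1} --0--> {q0,q1,q2}  [seen]
{q0,q1} --1--> {q0,q1,q2,q3}  [seen]
{q0,q1} --2--> {q0,q1}  [seen]
{q0,q1,q2} --0--> {q0,q1,q2}  [seen]
{q0,q1,q2} --1--> {q0,q1,q2,q3}  [seen]
{q0,q1,q2} --2--> {q0,q1,q2}  [seen]
{q1,q2} --0--> {q0,q2}  [seen]
{q1,q2} --1--> {q0,q2}  [seen]
{q1,q2} --2--> {q0,q1,q2}  [seen]
Reachable DFA states: {q0}, {q1}, {q0,q1,q2,q3}, ∅, {q0,q2}, {q0,q1}, {q0,q1,q2}, {q1,q2}.
{q0,q2,q3} is not among them.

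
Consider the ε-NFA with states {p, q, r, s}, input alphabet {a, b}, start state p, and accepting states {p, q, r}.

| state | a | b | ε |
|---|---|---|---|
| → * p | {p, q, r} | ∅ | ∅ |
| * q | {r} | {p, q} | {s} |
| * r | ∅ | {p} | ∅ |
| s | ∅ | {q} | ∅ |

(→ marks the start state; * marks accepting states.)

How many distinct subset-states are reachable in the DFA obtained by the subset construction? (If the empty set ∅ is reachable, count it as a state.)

Start state of the DFA: {p} (ε-closure of the NFA start).
{p} --a--> {p, q, r, s}  [new]
{p} --b--> ∅  [new]
{p, q, r, s} --a--> {p, q, r, s}  [seen]
{p, q, r, s} --b--> {p, q, s}  [new]
∅ --a--> ∅  [seen]
∅ --b--> ∅  [seen]
{p, q, s} --a--> {p, q, r, s}  [seen]
{p, q, s} --b--> {p, q, s}  [seen]
Reachable DFA states: {p}, {p, q, r, s}, ∅, {p, q, s}.

4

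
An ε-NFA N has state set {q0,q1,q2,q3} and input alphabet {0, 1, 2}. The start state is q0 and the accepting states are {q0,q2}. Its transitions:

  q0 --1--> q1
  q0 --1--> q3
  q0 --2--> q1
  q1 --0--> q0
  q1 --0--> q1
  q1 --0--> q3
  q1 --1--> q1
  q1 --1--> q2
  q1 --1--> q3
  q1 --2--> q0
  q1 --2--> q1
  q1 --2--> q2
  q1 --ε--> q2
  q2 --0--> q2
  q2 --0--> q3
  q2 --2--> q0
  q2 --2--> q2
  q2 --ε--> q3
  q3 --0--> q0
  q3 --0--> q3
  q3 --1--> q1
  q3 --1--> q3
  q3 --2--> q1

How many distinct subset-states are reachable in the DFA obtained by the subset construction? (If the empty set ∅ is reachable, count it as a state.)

Start state of the DFA: {q0} (ε-closure of the NFA start).
{q0} --0--> ∅  [new]
{q0} --1--> {q1,q2,q3}  [new]
{q0} --2--> {q1,q2,q3}  [seen]
∅ --0--> ∅  [seen]
∅ --1--> ∅  [seen]
∅ --2--> ∅  [seen]
{q1,q2,q3} --0--> {q0,q1,q2,q3}  [new]
{q1,q2,q3} --1--> {q1,q2,q3}  [seen]
{q1,q2,q3} --2--> {q0,q1,q2,q3}  [seen]
{q0,q1,q2,q3} --0--> {q0,q1,q2,q3}  [seen]
{q0,q1,q2,q3} --1--> {q1,q2,q3}  [seen]
{q0,q1,q2,q3} --2--> {q0,q1,q2,q3}  [seen]
Reachable DFA states: {q0}, ∅, {q1,q2,q3}, {q0,q1,q2,q3}.

4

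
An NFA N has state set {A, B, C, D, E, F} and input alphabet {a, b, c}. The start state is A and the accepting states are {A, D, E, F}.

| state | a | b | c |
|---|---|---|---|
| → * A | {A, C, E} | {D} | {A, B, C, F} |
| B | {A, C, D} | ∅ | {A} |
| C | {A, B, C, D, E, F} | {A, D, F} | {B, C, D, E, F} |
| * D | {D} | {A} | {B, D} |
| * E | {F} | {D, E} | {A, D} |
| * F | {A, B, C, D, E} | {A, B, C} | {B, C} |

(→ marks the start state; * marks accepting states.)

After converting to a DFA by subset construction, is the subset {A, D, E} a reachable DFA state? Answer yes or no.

no

Start state of the DFA: {A}.
{A} --a--> {A, C, E}  [new]
{A} --b--> {D}  [new]
{A} --c--> {A, B, C, F}  [new]
{A, C, E} --a--> {A, B, C, D, E, F}  [new]
{A, C, E} --b--> {A, D, E, F}  [new]
{A, C, E} --c--> {A, B, C, D, E, F}  [seen]
{D} --a--> {D}  [seen]
{D} --b--> {A}  [seen]
{D} --c--> {B, D}  [new]
{A, B, C, F} --a--> {A, B, C, D, E, F}  [seen]
{A, B, C, F} --b--> {A, B, C, D, F}  [new]
{A, B, C, F} --c--> {A, B, C, D, E, F}  [seen]
{A, B, C, D, E, F} --a--> {A, B, C, D, E, F}  [seen]
{A, B, C, D, E, F} --b--> {A, B, C, D, E, F}  [seen]
{A, B, C, D, E, F} --c--> {A, B, C, D, E, F}  [seen]
{A, D, E, F} --a--> {A, B, C, D, E, F}  [seen]
{A, D, E, F} --b--> {A, B, C, D, E}  [new]
{A, D, E, F} --c--> {A, B, C, D, F}  [seen]
{B, D} --a--> {A, C, D}  [new]
{B, D} --b--> {A}  [seen]
{B, D} --c--> {A, B, D}  [new]
{A, B, C, D, F} --a--> {A, B, C, D, E, F}  [seen]
{A, B, C, D, F} --b--> {A, B, C, D, F}  [seen]
{A, B, C, D, F} --c--> {A, B, C, D, E, F}  [seen]
{A, B, C, D, E} --a--> {A, B, C, D, E, F}  [seen]
{A, B, C, D, E} --b--> {A, D, E, F}  [seen]
{A, B, C, D, E} --c--> {A, B, C, D, E, F}  [seen]
{A, C, D} --a--> {A, B, C, D, E, F}  [seen]
{A, C, D} --b--> {A, D, F}  [new]
{A, C, D} --c--> {A, B, C, D, E, F}  [seen]
{A, B, D} --a--> {A, C, D, E}  [new]
{A, B, D} --b--> {A, D}  [new]
{A, B, D} --c--> {A, B, C, D, F}  [seen]
{A, D, F} --a--> {A, B, C, D, E}  [seen]
{A, D, F} --b--> {A, B, C, D}  [new]
{A, D, F} --c--> {A, B, C, D, F}  [seen]
{A, C, D, E} --a--> {A, B, C, D, E, F}  [seen]
{A, C, D, E} --b--> {A, D, E, F}  [seen]
{A, C, D, E} --c--> {A, B, C, D, E, F}  [seen]
{A, D} --a--> {A, C, D, E}  [seen]
{A, D} --b--> {A, D}  [seen]
{A, D} --c--> {A, B, C, D, F}  [seen]
{A, B, C, D} --a--> {A, B, C, D, E, F}  [seen]
{A, B, C, D} --b--> {A, D, F}  [seen]
{A, B, C, D} --c--> {A, B, C, D, E, F}  [seen]
Reachable DFA states: {A}, {A, C, E}, {D}, {A, B, C, F}, {A, B, C, D, E, F}, {A, D, E, F}, {B, D}, {A, B, C, D, F}, {A, B, C, D, E}, {A, C, D}, {A, B, D}, {A, D, F}, {A, C, D, E}, {A, D}, {A, B, C, D}.
{A, D, E} is not among them.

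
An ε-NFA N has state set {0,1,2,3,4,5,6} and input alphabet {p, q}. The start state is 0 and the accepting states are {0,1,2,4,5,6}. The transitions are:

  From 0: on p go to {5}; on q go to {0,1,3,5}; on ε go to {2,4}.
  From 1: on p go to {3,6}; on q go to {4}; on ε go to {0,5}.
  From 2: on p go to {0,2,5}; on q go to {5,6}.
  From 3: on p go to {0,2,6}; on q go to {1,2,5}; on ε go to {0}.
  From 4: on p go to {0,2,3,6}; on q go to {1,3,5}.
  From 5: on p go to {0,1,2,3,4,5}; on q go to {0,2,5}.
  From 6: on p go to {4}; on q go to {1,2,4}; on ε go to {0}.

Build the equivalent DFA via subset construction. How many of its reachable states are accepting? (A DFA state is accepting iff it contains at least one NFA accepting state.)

3

Start state of the DFA: {0,2,4} (ε-closure of the NFA start).
{0,2,4} --p--> {0,2,3,4,5,6}  [new]
{0,2,4} --q--> {0,1,2,3,4,5,6}  [new]
{0,2,3,4,5,6} --p--> {0,1,2,3,4,5,6}  [seen]
{0,2,3,4,5,6} --q--> {0,1,2,3,4,5,6}  [seen]
{0,1,2,3,4,5,6} --p--> {0,1,2,3,4,5,6}  [seen]
{0,1,2,3,4,5,6} --q--> {0,1,2,3,4,5,6}  [seen]
Reachable DFA states: {0,2,4}, {0,2,3,4,5,6}, {0,1,2,3,4,5,6}.
Accepting DFA states (contain an NFA accepting state): {0,2,4}, {0,2,3,4,5,6}, {0,1,2,3,4,5,6}.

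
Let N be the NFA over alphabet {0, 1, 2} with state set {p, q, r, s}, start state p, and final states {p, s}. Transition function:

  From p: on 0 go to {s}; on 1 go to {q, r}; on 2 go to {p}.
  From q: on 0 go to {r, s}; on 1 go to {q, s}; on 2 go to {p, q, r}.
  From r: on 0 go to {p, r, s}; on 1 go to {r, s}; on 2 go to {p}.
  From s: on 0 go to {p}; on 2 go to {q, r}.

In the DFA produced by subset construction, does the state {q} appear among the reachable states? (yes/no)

Start state of the DFA: {p}.
{p} --0--> {s}  [new]
{p} --1--> {q, r}  [new]
{p} --2--> {p}  [seen]
{s} --0--> {p}  [seen]
{s} --1--> ∅  [new]
{s} --2--> {q, r}  [seen]
{q, r} --0--> {p, r, s}  [new]
{q, r} --1--> {q, r, s}  [new]
{q, r} --2--> {p, q, r}  [new]
∅ --0--> ∅  [seen]
∅ --1--> ∅  [seen]
∅ --2--> ∅  [seen]
{p, r, s} --0--> {p, r, s}  [seen]
{p, r, s} --1--> {q, r, s}  [seen]
{p, r, s} --2--> {p, q, r}  [seen]
{q, r, s} --0--> {p, r, s}  [seen]
{q, r, s} --1--> {q, r, s}  [seen]
{q, r, s} --2--> {p, q, r}  [seen]
{p, q, r} --0--> {p, r, s}  [seen]
{p, q, r} --1--> {q, r, s}  [seen]
{p, q, r} --2--> {p, q, r}  [seen]
Reachable DFA states: {p}, {s}, {q, r}, ∅, {p, r, s}, {q, r, s}, {p, q, r}.
{q} is not among them.

no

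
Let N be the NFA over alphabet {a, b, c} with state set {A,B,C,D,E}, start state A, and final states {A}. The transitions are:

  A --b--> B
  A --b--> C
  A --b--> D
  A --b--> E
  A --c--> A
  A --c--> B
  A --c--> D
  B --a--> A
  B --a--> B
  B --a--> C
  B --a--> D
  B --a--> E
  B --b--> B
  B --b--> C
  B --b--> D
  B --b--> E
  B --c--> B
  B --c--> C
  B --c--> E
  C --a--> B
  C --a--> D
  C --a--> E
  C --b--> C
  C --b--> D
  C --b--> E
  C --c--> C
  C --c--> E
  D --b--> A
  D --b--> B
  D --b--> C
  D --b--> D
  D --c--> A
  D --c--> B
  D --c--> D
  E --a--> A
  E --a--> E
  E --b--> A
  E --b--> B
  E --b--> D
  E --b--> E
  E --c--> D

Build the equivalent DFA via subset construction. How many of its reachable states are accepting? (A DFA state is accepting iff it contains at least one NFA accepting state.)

3

Start state of the DFA: {A}.
{A} --a--> ∅  [new]
{A} --b--> {B,C,D,E}  [new]
{A} --c--> {A,B,D}  [new]
∅ --a--> ∅  [seen]
∅ --b--> ∅  [seen]
∅ --c--> ∅  [seen]
{B,C,D,E} --a--> {A,B,C,D,E}  [new]
{B,C,D,E} --b--> {A,B,C,D,E}  [seen]
{B,C,D,E} --c--> {A,B,C,D,E}  [seen]
{A,B,D} --a--> {A,B,C,D,E}  [seen]
{A,B,D} --b--> {A,B,C,D,E}  [seen]
{A,B,D} --c--> {A,B,C,D,E}  [seen]
{A,B,C,D,E} --a--> {A,B,C,D,E}  [seen]
{A,B,C,D,E} --b--> {A,B,C,D,E}  [seen]
{A,B,C,D,E} --c--> {A,B,C,D,E}  [seen]
Reachable DFA states: {A}, ∅, {B,C,D,E}, {A,B,D}, {A,B,C,D,E}.
Accepting DFA states (contain an NFA accepting state): {A}, {A,B,D}, {A,B,C,D,E}.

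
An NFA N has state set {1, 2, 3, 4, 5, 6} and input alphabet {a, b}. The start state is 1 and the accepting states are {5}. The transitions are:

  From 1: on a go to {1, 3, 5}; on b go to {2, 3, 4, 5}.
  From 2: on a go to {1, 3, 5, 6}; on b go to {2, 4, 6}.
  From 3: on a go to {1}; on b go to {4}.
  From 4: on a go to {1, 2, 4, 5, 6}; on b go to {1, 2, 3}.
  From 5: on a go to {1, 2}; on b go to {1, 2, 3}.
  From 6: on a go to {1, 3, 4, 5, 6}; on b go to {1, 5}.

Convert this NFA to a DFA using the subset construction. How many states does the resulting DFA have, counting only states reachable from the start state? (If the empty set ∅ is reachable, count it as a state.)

Start state of the DFA: {1}.
{1} --a--> {1, 3, 5}  [new]
{1} --b--> {2, 3, 4, 5}  [new]
{1, 3, 5} --a--> {1, 2, 3, 5}  [new]
{1, 3, 5} --b--> {1, 2, 3, 4, 5}  [new]
{2, 3, 4, 5} --a--> {1, 2, 3, 4, 5, 6}  [new]
{2, 3, 4, 5} --b--> {1, 2, 3, 4, 6}  [new]
{1, 2, 3, 5} --a--> {1, 2, 3, 5, 6}  [new]
{1, 2, 3, 5} --b--> {1, 2, 3, 4, 5, 6}  [seen]
{1, 2, 3, 4, 5} --a--> {1, 2, 3, 4, 5, 6}  [seen]
{1, 2, 3, 4, 5} --b--> {1, 2, 3, 4, 5, 6}  [seen]
{1, 2, 3, 4, 5, 6} --a--> {1, 2, 3, 4, 5, 6}  [seen]
{1, 2, 3, 4, 5, 6} --b--> {1, 2, 3, 4, 5, 6}  [seen]
{1, 2, 3, 4, 6} --a--> {1, 2, 3, 4, 5, 6}  [seen]
{1, 2, 3, 4, 6} --b--> {1, 2, 3, 4, 5, 6}  [seen]
{1, 2, 3, 5, 6} --a--> {1, 2, 3, 4, 5, 6}  [seen]
{1, 2, 3, 5, 6} --b--> {1, 2, 3, 4, 5, 6}  [seen]
Reachable DFA states: {1}, {1, 3, 5}, {2, 3, 4, 5}, {1, 2, 3, 5}, {1, 2, 3, 4, 5}, {1, 2, 3, 4, 5, 6}, {1, 2, 3, 4, 6}, {1, 2, 3, 5, 6}.

8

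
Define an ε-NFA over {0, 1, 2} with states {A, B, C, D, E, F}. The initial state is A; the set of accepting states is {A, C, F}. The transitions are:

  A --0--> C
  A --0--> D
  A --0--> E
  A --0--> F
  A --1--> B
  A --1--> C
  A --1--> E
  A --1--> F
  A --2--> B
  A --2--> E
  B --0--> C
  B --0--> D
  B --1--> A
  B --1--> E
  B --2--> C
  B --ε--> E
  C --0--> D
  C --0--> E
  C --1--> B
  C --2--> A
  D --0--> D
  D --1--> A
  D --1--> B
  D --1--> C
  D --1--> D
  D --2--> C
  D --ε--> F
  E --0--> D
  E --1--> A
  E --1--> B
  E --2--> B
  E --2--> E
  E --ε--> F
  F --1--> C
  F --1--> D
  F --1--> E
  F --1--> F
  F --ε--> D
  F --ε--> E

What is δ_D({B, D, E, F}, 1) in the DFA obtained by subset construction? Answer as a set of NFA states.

δ(B,1) = {A, E}; δ(D,1) = {A, B, C, D}; δ(E,1) = {A, B}; δ(F,1) = {C, D, E, F}.
Union: {A, B, C, D, E, F}.

{A, B, C, D, E, F}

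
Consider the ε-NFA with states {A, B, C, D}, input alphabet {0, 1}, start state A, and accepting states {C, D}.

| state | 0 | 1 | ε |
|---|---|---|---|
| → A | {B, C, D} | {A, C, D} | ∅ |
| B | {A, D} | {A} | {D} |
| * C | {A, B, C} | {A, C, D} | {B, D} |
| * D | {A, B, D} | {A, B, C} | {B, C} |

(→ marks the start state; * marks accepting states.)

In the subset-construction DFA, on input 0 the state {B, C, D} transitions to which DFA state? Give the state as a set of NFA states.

{A, B, C, D}

δ(B,0) = {A, D}; δ(C,0) = {A, B, C}; δ(D,0) = {A, B, D}.
Union: {A, B, C, D}.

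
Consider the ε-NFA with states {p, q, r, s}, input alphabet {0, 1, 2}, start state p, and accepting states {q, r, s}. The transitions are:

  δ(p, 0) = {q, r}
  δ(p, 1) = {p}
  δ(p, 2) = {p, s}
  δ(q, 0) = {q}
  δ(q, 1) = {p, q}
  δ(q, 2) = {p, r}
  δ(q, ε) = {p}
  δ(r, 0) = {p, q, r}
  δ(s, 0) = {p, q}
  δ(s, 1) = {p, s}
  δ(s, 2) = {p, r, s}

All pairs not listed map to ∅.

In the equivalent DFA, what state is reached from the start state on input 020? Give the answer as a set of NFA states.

{p, q, r}

Start: {p}.
δ(p,0) = {q, r}.
Union: {q, r}.
ε-closure gives {p, q, r}.
After 0: {p, q, r}.
δ(p,2) = {p, s}; δ(q,2) = {p, r}; δ(r,2) = ∅.
Union: {p, r, s}.
After 2: {p, r, s}.
δ(p,0) = {q, r}; δ(r,0) = {p, q, r}; δ(s,0) = {p, q}.
Union: {p, q, r}.
After 0: {p, q, r}.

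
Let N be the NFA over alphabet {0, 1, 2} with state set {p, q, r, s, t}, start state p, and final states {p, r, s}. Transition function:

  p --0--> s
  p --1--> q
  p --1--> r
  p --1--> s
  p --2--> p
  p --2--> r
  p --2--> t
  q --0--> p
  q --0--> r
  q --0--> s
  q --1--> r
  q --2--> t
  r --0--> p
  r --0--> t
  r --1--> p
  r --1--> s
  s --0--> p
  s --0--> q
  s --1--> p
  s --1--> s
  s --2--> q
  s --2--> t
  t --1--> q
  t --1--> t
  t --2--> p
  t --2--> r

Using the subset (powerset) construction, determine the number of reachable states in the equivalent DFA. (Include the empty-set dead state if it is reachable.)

16

Start state of the DFA: {p}.
{p} --0--> {s}  [new]
{p} --1--> {q, r, s}  [new]
{p} --2--> {p, r, t}  [new]
{s} --0--> {p, q}  [new]
{s} --1--> {p, s}  [new]
{s} --2--> {q, t}  [new]
{q, r, s} --0--> {p, q, r, s, t}  [new]
{q, r, s} --1--> {p, r, s}  [new]
{q, r, s} --2--> {q, t}  [seen]
{p, r, t} --0--> {p, s, t}  [new]
{p, r, t} --1--> {p, q, r, s, t}  [seen]
{p, r, t} --2--> {p, r, t}  [seen]
{p, q} --0--> {p, r, s}  [seen]
{p, q} --1--> {q, r, s}  [seen]
{p, q} --2--> {p, r, t}  [seen]
{p, s} --0--> {p, q, s}  [new]
{p, s} --1--> {p, q, r, s}  [new]
{p, s} --2--> {p, q, r, t}  [new]
{q, t} --0--> {p, r, s}  [seen]
{q, t} --1--> {q, r, t}  [new]
{q, t} --2--> {p, r, t}  [seen]
{p, q, r, s, t} --0--> {p, q, r, s, t}  [seen]
{p, q, r, s, t} --1--> {p, q, r, s, t}  [seen]
{p, q, r, s, t} --2--> {p, q, r, t}  [seen]
{p, r, s} --0--> {p, q, s, t}  [new]
{p, r, s} --1--> {p, q, r, s}  [seen]
{p, r, s} --2--> {p, q, r, t}  [seen]
{p, s, t} --0--> {p, q, s}  [seen]
{p, s, t} --1--> {p, q, r, s, t}  [seen]
{p, s, t} --2--> {p, q, r, t}  [seen]
{p, q, s} --0--> {p, q, r, s}  [seen]
{p, q, s} --1--> {p, q, r, s}  [seen]
{p, q, s} --2--> {p, q, r, t}  [seen]
{p, q, r, s} --0--> {p, q, r, s, t}  [seen]
{p, q, r, s} --1--> {p, q, r, s}  [seen]
{p, q, r, s} --2--> {p, q, r, t}  [seen]
{p, q, r, t} --0--> {p, r, s, t}  [new]
{p, q, r, t} --1--> {p, q, r, s, t}  [seen]
{p, q, r, t} --2--> {p, r, t}  [seen]
{q, r, t} --0--> {p, r, s, t}  [seen]
{q, r, t} --1--> {p, q, r, s, t}  [seen]
{q, r, t} --2--> {p, r, t}  [seen]
{p, q, s, t} --0--> {p, q, r, s}  [seen]
{p, q, s, t} --1--> {p, q, r, s, t}  [seen]
{p, q, s, t} --2--> {p, q, r, t}  [seen]
{p, r, s, t} --0--> {p, q, s, t}  [seen]
{p, r, s, t} --1--> {p, q, r, s, t}  [seen]
{p, r, s, t} --2--> {p, q, r, t}  [seen]
Reachable DFA states: {p}, {s}, {q, r, s}, {p, r, t}, {p, q}, {p, s}, {q, t}, {p, q, r, s, t}, {p, r, s}, {p, s, t}, {p, q, s}, {p, q, r, s}, {p, q, r, t}, {q, r, t}, {p, q, s, t}, {p, r, s, t}.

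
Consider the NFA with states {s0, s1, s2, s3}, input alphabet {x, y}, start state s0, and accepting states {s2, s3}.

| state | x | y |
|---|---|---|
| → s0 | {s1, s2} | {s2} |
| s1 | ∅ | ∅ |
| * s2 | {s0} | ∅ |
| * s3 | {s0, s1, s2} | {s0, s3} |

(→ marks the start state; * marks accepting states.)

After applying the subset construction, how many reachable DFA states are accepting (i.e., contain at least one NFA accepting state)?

Start state of the DFA: {s0}.
{s0} --x--> {s1, s2}  [new]
{s0} --y--> {s2}  [new]
{s1, s2} --x--> {s0}  [seen]
{s1, s2} --y--> ∅  [new]
{s2} --x--> {s0}  [seen]
{s2} --y--> ∅  [seen]
∅ --x--> ∅  [seen]
∅ --y--> ∅  [seen]
Reachable DFA states: {s0}, {s1, s2}, {s2}, ∅.
Accepting DFA states (contain an NFA accepting state): {s1, s2}, {s2}.

2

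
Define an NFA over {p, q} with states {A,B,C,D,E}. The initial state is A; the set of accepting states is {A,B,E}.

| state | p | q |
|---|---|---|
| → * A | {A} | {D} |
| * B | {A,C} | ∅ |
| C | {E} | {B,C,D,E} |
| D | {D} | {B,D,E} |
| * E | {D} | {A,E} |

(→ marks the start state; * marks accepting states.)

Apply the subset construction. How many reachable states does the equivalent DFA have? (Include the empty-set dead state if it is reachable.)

10

Start state of the DFA: {A}.
{A} --p--> {A}  [seen]
{A} --q--> {D}  [new]
{D} --p--> {D}  [seen]
{D} --q--> {B,D,E}  [new]
{B,D,E} --p--> {A,C,D}  [new]
{B,D,E} --q--> {A,B,D,E}  [new]
{A,C,D} --p--> {A,D,E}  [new]
{A,C,D} --q--> {B,C,D,E}  [new]
{A,B,D,E} --p--> {A,C,D}  [seen]
{A,B,D,E} --q--> {A,B,D,E}  [seen]
{A,D,E} --p--> {A,D}  [new]
{A,D,E} --q--> {A,B,D,E}  [seen]
{B,C,D,E} --p--> {A,C,D,E}  [new]
{B,C,D,E} --q--> {A,B,C,D,E}  [new]
{A,D} --p--> {A,D}  [seen]
{A,D} --q--> {B,D,E}  [seen]
{A,C,D,E} --p--> {A,D,E}  [seen]
{A,C,D,E} --q--> {A,B,C,D,E}  [seen]
{A,B,C,D,E} --p--> {A,C,D,E}  [seen]
{A,B,C,D,E} --q--> {A,B,C,D,E}  [seen]
Reachable DFA states: {A}, {D}, {B,D,E}, {A,C,D}, {A,B,D,E}, {A,D,E}, {B,C,D,E}, {A,D}, {A,C,D,E}, {A,B,C,D,E}.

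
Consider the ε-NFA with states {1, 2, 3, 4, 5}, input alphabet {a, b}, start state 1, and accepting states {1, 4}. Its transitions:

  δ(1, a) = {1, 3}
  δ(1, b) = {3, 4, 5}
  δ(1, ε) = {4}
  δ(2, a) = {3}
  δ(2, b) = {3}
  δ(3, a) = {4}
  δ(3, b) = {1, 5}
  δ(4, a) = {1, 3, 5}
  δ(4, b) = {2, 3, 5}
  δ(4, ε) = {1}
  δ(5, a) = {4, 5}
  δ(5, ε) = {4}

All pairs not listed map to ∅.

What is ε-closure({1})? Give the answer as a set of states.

{1, 4}

Begin with {1}.
1 →ε {4}; add 4.
ε-closure = {1, 4}.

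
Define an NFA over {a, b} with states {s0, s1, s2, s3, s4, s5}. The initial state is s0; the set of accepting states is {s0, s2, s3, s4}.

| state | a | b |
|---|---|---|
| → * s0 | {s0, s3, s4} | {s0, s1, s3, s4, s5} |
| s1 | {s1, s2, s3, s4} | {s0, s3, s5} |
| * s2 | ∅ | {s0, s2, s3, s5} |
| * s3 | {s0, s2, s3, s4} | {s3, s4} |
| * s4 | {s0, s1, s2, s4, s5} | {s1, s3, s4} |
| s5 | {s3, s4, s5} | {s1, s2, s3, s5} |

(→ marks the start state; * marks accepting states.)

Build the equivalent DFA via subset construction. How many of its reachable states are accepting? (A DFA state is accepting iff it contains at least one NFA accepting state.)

4

Start state of the DFA: {s0}.
{s0} --a--> {s0, s3, s4}  [new]
{s0} --b--> {s0, s1, s3, s4, s5}  [new]
{s0, s3, s4} --a--> {s0, s1, s2, s3, s4, s5}  [new]
{s0, s3, s4} --b--> {s0, s1, s3, s4, s5}  [seen]
{s0, s1, s3, s4, s5} --a--> {s0, s1, s2, s3, s4, s5}  [seen]
{s0, s1, s3, s4, s5} --b--> {s0, s1, s2, s3, s4, s5}  [seen]
{s0, s1, s2, s3, s4, s5} --a--> {s0, s1, s2, s3, s4, s5}  [seen]
{s0, s1, s2, s3, s4, s5} --b--> {s0, s1, s2, s3, s4, s5}  [seen]
Reachable DFA states: {s0}, {s0, s3, s4}, {s0, s1, s3, s4, s5}, {s0, s1, s2, s3, s4, s5}.
Accepting DFA states (contain an NFA accepting state): {s0}, {s0, s3, s4}, {s0, s1, s3, s4, s5}, {s0, s1, s2, s3, s4, s5}.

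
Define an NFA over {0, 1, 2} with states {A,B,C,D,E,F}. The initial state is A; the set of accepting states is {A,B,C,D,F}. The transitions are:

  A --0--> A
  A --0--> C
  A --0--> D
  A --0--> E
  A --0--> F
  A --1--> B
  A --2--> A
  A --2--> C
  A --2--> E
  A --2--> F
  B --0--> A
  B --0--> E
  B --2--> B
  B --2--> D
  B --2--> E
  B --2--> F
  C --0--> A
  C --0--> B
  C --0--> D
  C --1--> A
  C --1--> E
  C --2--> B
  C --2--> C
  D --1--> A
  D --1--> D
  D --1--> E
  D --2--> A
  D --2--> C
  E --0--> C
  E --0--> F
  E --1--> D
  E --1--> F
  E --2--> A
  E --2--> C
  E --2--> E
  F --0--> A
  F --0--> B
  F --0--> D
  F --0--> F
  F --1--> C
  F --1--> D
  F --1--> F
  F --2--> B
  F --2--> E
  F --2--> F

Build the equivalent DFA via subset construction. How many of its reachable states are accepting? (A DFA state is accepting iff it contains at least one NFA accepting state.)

10

Start state of the DFA: {A}.
{A} --0--> {A,C,D,E,F}  [new]
{A} --1--> {B}  [new]
{A} --2--> {A,C,E,F}  [new]
{A,C,D,E,F} --0--> {A,B,C,D,E,F}  [new]
{A,C,D,E,F} --1--> {A,B,C,D,E,F}  [seen]
{A,C,D,E,F} --2--> {A,B,C,E,F}  [new]
{B} --0--> {A,E}  [new]
{B} --1--> ∅  [new]
{B} --2--> {B,D,E,F}  [new]
{A,C,E,F} --0--> {A,B,C,D,E,F}  [seen]
{A,C,E,F} --1--> {A,B,C,D,E,F}  [seen]
{A,C,E,F} --2--> {A,B,C,E,F}  [seen]
{A,B,C,D,E,F} --0--> {A,B,C,D,E,F}  [seen]
{A,B,C,D,E,F} --1--> {A,B,C,D,E,F}  [seen]
{A,B,C,D,E,F} --2--> {A,B,C,D,E,F}  [seen]
{A,B,C,E,F} --0--> {A,B,C,D,E,F}  [seen]
{A,B,C,E,F} --1--> {A,B,C,D,E,F}  [seen]
{A,B,C,E,F} --2--> {A,B,C,D,E,F}  [seen]
{A,E} --0--> {A,C,D,E,F}  [seen]
{A,E} --1--> {B,D,F}  [new]
{A,E} --2--> {A,C,E,F}  [seen]
∅ --0--> ∅  [seen]
∅ --1--> ∅  [seen]
∅ --2--> ∅  [seen]
{B,D,E,F} --0--> {A,B,C,D,E,F}  [seen]
{B,D,E,F} --1--> {A,C,D,E,F}  [seen]
{B,D,E,F} --2--> {A,B,C,D,E,F}  [seen]
{B,D,F} --0--> {A,B,D,E,F}  [new]
{B,D,F} --1--> {A,C,D,E,F}  [seen]
{B,D,F} --2--> {A,B,C,D,E,F}  [seen]
{A,B,D,E,F} --0--> {A,B,C,D,E,F}  [seen]
{A,B,D,E,F} --1--> {A,B,C,D,E,F}  [seen]
{A,B,D,E,F} --2--> {A,B,C,D,E,F}  [seen]
Reachable DFA states: {A}, {A,C,D,E,F}, {B}, {A,C,E,F}, {A,B,C,D,E,F}, {A,B,C,E,F}, {A,E}, ∅, {B,D,E,F}, {B,D,F}, {A,B,D,E,F}.
Accepting DFA states (contain an NFA accepting state): {A}, {A,C,D,E,F}, {B}, {A,C,E,F}, {A,B,C,D,E,F}, {A,B,C,E,F}, {A,E}, {B,D,E,F}, {B,D,F}, {A,B,D,E,F}.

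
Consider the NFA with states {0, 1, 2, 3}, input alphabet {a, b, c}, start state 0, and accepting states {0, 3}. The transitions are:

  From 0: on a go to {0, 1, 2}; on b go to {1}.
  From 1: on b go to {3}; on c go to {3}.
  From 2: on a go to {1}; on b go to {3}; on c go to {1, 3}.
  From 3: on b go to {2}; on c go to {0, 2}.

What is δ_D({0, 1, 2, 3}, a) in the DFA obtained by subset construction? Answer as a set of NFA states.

{0, 1, 2}

δ(0,a) = {0, 1, 2}; δ(1,a) = ∅; δ(2,a) = {1}; δ(3,a) = ∅.
Union: {0, 1, 2}.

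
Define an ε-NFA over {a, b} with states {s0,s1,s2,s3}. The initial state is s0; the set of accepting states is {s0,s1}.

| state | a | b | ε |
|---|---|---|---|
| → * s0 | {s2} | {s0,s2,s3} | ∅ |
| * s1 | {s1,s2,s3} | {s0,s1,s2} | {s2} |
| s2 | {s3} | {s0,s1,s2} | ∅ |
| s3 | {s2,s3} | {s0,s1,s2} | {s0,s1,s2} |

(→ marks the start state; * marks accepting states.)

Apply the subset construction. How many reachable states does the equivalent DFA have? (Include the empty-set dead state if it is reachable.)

4

Start state of the DFA: {s0} (ε-closure of the NFA start).
{s0} --a--> {s2}  [new]
{s0} --b--> {s0,s1,s2,s3}  [new]
{s2} --a--> {s0,s1,s2,s3}  [seen]
{s2} --b--> {s0,s1,s2}  [new]
{s0,s1,s2,s3} --a--> {s0,s1,s2,s3}  [seen]
{s0,s1,s2,s3} --b--> {s0,s1,s2,s3}  [seen]
{s0,s1,s2} --a--> {s0,s1,s2,s3}  [seen]
{s0,s1,s2} --b--> {s0,s1,s2,s3}  [seen]
Reachable DFA states: {s0}, {s2}, {s0,s1,s2,s3}, {s0,s1,s2}.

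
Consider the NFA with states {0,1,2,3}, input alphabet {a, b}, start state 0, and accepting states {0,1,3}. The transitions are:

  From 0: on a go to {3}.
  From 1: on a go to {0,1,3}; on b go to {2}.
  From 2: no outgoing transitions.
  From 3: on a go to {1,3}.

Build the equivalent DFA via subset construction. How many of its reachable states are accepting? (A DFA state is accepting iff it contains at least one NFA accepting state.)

4

Start state of the DFA: {0}.
{0} --a--> {3}  [new]
{0} --b--> ∅  [new]
{3} --a--> {1,3}  [new]
{3} --b--> ∅  [seen]
∅ --a--> ∅  [seen]
∅ --b--> ∅  [seen]
{1,3} --a--> {0,1,3}  [new]
{1,3} --b--> {2}  [new]
{0,1,3} --a--> {0,1,3}  [seen]
{0,1,3} --b--> {2}  [seen]
{2} --a--> ∅  [seen]
{2} --b--> ∅  [seen]
Reachable DFA states: {0}, {3}, ∅, {1,3}, {0,1,3}, {2}.
Accepting DFA states (contain an NFA accepting state): {0}, {3}, {1,3}, {0,1,3}.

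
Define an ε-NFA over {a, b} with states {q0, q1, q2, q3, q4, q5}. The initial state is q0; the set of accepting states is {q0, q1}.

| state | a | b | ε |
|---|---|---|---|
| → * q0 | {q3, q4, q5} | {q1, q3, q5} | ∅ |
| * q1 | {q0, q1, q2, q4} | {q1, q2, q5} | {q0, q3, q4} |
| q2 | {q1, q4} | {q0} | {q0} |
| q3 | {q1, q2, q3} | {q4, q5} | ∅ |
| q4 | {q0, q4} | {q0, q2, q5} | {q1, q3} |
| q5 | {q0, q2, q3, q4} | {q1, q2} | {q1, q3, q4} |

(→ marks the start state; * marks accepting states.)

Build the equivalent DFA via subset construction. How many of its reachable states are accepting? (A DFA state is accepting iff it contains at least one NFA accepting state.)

Start state of the DFA: {q0} (ε-closure of the NFA start).
{q0} --a--> {q0, q1, q3, q4, q5}  [new]
{q0} --b--> {q0, q1, q3, q4, q5}  [seen]
{q0, q1, q3, q4, q5} --a--> {q0, q1, q2, q3, q4, q5}  [new]
{q0, q1, q3, q4, q5} --b--> {q0, q1, q2, q3, q4, q5}  [seen]
{q0, q1, q2, q3, q4, q5} --a--> {q0, q1, q2, q3, q4, q5}  [seen]
{q0, q1, q2, q3, q4, q5} --b--> {q0, q1, q2, q3, q4, q5}  [seen]
Reachable DFA states: {q0}, {q0, q1, q3, q4, q5}, {q0, q1, q2, q3, q4, q5}.
Accepting DFA states (contain an NFA accepting state): {q0}, {q0, q1, q3, q4, q5}, {q0, q1, q2, q3, q4, q5}.

3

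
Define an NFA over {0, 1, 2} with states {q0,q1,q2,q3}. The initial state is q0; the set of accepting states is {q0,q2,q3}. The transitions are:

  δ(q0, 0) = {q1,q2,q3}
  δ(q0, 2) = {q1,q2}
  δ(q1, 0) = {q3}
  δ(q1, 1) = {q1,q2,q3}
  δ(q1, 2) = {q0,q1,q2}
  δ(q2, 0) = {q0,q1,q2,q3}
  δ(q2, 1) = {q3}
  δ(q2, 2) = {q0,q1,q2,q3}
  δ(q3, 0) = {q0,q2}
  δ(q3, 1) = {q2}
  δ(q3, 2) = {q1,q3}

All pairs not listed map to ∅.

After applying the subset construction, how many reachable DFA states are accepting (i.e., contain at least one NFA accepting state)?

Start state of the DFA: {q0}.
{q0} --0--> {q1,q2,q3}  [new]
{q0} --1--> ∅  [new]
{q0} --2--> {q1,q2}  [new]
{q1,q2,q3} --0--> {q0,q1,q2,q3}  [new]
{q1,q2,q3} --1--> {q1,q2,q3}  [seen]
{q1,q2,q3} --2--> {q0,q1,q2,q3}  [seen]
∅ --0--> ∅  [seen]
∅ --1--> ∅  [seen]
∅ --2--> ∅  [seen]
{q1,q2} --0--> {q0,q1,q2,q3}  [seen]
{q1,q2} --1--> {q1,q2,q3}  [seen]
{q1,q2} --2--> {q0,q1,q2,q3}  [seen]
{q0,q1,q2,q3} --0--> {q0,q1,q2,q3}  [seen]
{q0,q1,q2,q3} --1--> {q1,q2,q3}  [seen]
{q0,q1,q2,q3} --2--> {q0,q1,q2,q3}  [seen]
Reachable DFA states: {q0}, {q1,q2,q3}, ∅, {q1,q2}, {q0,q1,q2,q3}.
Accepting DFA states (contain an NFA accepting state): {q0}, {q1,q2,q3}, {q1,q2}, {q0,q1,q2,q3}.

4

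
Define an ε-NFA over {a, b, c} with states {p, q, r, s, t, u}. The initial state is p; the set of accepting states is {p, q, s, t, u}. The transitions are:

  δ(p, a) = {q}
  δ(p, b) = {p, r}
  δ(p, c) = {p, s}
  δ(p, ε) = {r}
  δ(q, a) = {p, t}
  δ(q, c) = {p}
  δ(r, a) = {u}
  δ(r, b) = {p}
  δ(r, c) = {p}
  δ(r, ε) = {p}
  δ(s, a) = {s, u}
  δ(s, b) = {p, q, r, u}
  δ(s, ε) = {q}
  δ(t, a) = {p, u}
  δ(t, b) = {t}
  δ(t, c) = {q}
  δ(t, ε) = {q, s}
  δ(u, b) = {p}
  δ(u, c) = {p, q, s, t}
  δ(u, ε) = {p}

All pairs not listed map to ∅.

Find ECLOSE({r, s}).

Begin with {r, s}.
r →ε {p}; add p.
s →ε {q}; add q.
ε-closure = {p, q, r, s}.

{p, q, r, s}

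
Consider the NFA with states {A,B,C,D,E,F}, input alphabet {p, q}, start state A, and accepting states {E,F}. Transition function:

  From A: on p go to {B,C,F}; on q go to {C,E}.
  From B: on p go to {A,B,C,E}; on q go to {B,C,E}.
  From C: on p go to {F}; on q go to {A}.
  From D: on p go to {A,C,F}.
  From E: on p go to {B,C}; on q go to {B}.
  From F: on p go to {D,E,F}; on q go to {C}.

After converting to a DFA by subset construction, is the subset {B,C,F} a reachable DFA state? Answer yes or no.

yes

Start state of the DFA: {A}.
{A} --p--> {B,C,F}  [new]
{A} --q--> {C,E}  [new]
{B,C,F} --p--> {A,B,C,D,E,F}  [new]
{B,C,F} --q--> {A,B,C,E}  [new]
{C,E} --p--> {B,C,F}  [seen]
{C,E} --q--> {A,B}  [new]
{A,B,C,D,E,F} --p--> {A,B,C,D,E,F}  [seen]
{A,B,C,D,E,F} --q--> {A,B,C,E}  [seen]
{A,B,C,E} --p--> {A,B,C,E,F}  [new]
{A,B,C,E} --q--> {A,B,C,E}  [seen]
{A,B} --p--> {A,B,C,E,F}  [seen]
{A,B} --q--> {B,C,E}  [new]
{A,B,C,E,F} --p--> {A,B,C,D,E,F}  [seen]
{A,B,C,E,F} --q--> {A,B,C,E}  [seen]
{B,C,E} --p--> {A,B,C,E,F}  [seen]
{B,C,E} --q--> {A,B,C,E}  [seen]
Reachable DFA states: {A}, {B,C,F}, {C,E}, {A,B,C,D,E,F}, {A,B,C,E}, {A,B}, {A,B,C,E,F}, {B,C,E}.
{B,C,F} is among them.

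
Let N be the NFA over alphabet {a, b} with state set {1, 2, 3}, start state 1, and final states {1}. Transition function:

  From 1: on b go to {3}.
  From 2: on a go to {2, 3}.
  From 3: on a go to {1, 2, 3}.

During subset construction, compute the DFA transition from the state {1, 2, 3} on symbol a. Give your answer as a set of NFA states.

{1, 2, 3}

δ(1,a) = ∅; δ(2,a) = {2, 3}; δ(3,a) = {1, 2, 3}.
Union: {1, 2, 3}.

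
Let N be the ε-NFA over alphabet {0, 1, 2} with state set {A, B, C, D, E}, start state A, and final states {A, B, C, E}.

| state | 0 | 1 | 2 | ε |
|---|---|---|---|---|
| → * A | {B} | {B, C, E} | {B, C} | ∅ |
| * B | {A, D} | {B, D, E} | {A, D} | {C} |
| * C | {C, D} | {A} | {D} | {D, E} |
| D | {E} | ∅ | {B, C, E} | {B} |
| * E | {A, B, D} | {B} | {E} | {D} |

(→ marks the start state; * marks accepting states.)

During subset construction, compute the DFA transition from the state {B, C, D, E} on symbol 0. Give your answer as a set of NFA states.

{A, B, C, D, E}

δ(B,0) = {A, D}; δ(C,0) = {C, D}; δ(D,0) = {E}; δ(E,0) = {A, B, D}.
Union: {A, B, C, D, E}.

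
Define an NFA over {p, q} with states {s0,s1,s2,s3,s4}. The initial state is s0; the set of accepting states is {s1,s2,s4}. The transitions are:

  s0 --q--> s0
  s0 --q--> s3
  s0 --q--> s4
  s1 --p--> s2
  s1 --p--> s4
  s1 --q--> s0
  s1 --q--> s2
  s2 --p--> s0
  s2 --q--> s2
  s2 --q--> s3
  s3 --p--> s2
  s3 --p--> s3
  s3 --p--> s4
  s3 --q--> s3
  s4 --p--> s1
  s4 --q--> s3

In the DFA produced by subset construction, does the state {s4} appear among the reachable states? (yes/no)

no

Start state of the DFA: {s0}.
{s0} --p--> ∅  [new]
{s0} --q--> {s0,s3,s4}  [new]
∅ --p--> ∅  [seen]
∅ --q--> ∅  [seen]
{s0,s3,s4} --p--> {s1,s2,s3,s4}  [new]
{s0,s3,s4} --q--> {s0,s3,s4}  [seen]
{s1,s2,s3,s4} --p--> {s0,s1,s2,s3,s4}  [new]
{s1,s2,s3,s4} --q--> {s0,s2,s3}  [new]
{s0,s1,s2,s3,s4} --p--> {s0,s1,s2,s3,s4}  [seen]
{s0,s1,s2,s3,s4} --q--> {s0,s2,s3,s4}  [new]
{s0,s2,s3} --p--> {s0,s2,s3,s4}  [seen]
{s0,s2,s3} --q--> {s0,s2,s3,s4}  [seen]
{s0,s2,s3,s4} --p--> {s0,s1,s2,s3,s4}  [seen]
{s0,s2,s3,s4} --q--> {s0,s2,s3,s4}  [seen]
Reachable DFA states: {s0}, ∅, {s0,s3,s4}, {s1,s2,s3,s4}, {s0,s1,s2,s3,s4}, {s0,s2,s3}, {s0,s2,s3,s4}.
{s4} is not among them.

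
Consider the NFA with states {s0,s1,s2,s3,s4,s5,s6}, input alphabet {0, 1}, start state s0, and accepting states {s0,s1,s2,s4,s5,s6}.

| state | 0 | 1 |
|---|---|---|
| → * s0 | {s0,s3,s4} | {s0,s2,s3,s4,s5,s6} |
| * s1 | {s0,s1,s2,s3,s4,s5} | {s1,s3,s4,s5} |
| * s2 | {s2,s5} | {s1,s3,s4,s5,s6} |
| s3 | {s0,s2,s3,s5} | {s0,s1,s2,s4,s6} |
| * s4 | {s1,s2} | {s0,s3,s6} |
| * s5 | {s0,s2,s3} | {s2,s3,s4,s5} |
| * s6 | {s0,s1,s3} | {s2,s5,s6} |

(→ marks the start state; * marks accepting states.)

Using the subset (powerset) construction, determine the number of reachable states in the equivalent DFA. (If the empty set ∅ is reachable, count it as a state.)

Start state of the DFA: {s0}.
{s0} --0--> {s0,s3,s4}  [new]
{s0} --1--> {s0,s2,s3,s4,s5,s6}  [new]
{s0,s3,s4} --0--> {s0,s1,s2,s3,s4,s5}  [new]
{s0,s3,s4} --1--> {s0,s1,s2,s3,s4,s5,s6}  [new]
{s0,s2,s3,s4,s5,s6} --0--> {s0,s1,s2,s3,s4,s5}  [seen]
{s0,s2,s3,s4,s5,s6} --1--> {s0,s1,s2,s3,s4,s5,s6}  [seen]
{s0,s1,s2,s3,s4,s5} --0--> {s0,s1,s2,s3,s4,s5}  [seen]
{s0,s1,s2,s3,s4,s5} --1--> {s0,s1,s2,s3,s4,s5,s6}  [seen]
{s0,s1,s2,s3,s4,s5,s6} --0--> {s0,s1,s2,s3,s4,s5}  [seen]
{s0,s1,s2,s3,s4,s5,s6} --1--> {s0,s1,s2,s3,s4,s5,s6}  [seen]
Reachable DFA states: {s0}, {s0,s3,s4}, {s0,s2,s3,s4,s5,s6}, {s0,s1,s2,s3,s4,s5}, {s0,s1,s2,s3,s4,s5,s6}.

5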